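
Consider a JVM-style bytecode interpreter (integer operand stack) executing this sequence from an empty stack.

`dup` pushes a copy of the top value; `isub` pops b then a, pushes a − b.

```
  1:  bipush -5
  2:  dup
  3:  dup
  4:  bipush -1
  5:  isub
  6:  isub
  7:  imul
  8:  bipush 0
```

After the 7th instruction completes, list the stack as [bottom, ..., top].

[5]

bipush -5 → [-5]
dup       → [-5, -5]
dup       → [-5, -5, -5]
bipush -1 → [-5, -5, -5, -1]
isub      → [-5, -5, -4]
isub      → [-5, -1]
imul      → [5]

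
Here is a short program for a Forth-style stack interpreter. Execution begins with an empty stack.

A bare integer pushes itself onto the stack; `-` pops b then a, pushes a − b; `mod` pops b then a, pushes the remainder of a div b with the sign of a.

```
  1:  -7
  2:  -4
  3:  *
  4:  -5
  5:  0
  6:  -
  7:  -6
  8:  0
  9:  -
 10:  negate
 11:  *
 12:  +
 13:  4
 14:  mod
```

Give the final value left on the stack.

-7     → [-7]
-4     → [-7, -4]
*      → [28]
-5     → [28, -5]
0      → [28, -5, 0]
-      → [28, -5]
-6     → [28, -5, -6]
0      → [28, -5, -6, 0]
-      → [28, -5, -6]
negate → [28, -5, 6]
*      → [28, -30]
+      → [-2]
4      → [-2, 4]
mod    → [-2]

-2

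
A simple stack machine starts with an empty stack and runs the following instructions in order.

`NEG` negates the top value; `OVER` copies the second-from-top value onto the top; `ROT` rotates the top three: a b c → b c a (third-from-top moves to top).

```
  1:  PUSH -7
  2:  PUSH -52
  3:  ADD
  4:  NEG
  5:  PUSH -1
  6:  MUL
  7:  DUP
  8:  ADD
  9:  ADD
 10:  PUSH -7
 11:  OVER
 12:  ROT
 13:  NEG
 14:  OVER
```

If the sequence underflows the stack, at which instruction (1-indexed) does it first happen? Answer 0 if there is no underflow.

PUSH -7  -> -7
PUSH -52 -> -7 -52
ADD      -> -59
NEG      -> 59
PUSH -1  -> 59 -1
MUL      -> -59
DUP      -> -59 -59
ADD      -> -118
ADD  — needs 2 operands, stack has 1 → underflow

9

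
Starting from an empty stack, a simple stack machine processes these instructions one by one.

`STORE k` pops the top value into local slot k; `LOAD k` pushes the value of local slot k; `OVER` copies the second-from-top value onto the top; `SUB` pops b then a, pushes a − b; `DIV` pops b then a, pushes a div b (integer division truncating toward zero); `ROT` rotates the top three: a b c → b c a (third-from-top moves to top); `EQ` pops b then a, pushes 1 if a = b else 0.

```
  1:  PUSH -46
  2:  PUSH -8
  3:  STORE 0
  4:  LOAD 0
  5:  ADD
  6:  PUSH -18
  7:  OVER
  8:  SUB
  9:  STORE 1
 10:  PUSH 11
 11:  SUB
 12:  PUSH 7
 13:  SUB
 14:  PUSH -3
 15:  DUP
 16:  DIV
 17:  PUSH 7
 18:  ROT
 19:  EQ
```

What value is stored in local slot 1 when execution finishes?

PUSH -46 -> [-46]
PUSH -8  -> [-46, -8]
STORE 0  -> [-46]
LOAD 0   -> [-46, -8]
ADD      -> [-54]
PUSH -18 -> [-54, -18]
OVER     -> [-54, -18, -54]
SUB      -> [-54, 36]
STORE 1  -> [-54]
PUSH 11  -> [-54, 11]
SUB      -> [-65]
PUSH 7   -> [-65, 7]
SUB      -> [-72]
PUSH -3  -> [-72, -3]
DUP      -> [-72, -3, -3]
DIV      -> [-72, 1]
PUSH 7   -> [-72, 1, 7]
ROT      -> [1, 7, -72]
EQ       -> [1, 0]

36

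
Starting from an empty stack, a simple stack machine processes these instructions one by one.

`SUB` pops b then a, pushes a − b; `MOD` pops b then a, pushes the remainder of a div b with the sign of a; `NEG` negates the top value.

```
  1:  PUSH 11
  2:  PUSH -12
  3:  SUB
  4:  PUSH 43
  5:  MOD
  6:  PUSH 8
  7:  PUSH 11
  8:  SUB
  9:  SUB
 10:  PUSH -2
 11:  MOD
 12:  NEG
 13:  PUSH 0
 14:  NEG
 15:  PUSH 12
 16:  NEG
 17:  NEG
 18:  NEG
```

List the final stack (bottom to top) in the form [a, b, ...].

[0, 0, -12]

PUSH 11  : 11
PUSH -12 : 11 -12
SUB      : 23
PUSH 43  : 23 43
MOD      : 23
PUSH 8   : 23 8
PUSH 11  : 23 8 11
SUB      : 23 -3
SUB      : 26
PUSH -2  : 26 -2
MOD      : 0
NEG      : 0
PUSH 0   : 0 0
NEG      : 0 0
PUSH 12  : 0 0 12
NEG      : 0 0 -12
NEG      : 0 0 12
NEG      : 0 0 -12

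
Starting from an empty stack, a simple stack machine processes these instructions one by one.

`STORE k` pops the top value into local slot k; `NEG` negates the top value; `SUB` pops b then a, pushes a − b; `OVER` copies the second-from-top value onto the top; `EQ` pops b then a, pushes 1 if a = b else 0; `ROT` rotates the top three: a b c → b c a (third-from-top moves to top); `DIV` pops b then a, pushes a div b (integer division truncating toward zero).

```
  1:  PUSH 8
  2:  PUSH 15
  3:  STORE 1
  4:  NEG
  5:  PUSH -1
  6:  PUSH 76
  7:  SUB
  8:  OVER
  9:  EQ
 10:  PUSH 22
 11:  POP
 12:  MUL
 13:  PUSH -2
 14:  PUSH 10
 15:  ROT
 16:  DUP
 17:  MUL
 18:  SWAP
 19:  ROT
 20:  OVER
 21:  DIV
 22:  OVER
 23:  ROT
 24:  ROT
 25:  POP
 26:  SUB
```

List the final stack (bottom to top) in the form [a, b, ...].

PUSH 8  → 8
PUSH 15 → 8 15
STORE 1 → 8
NEG     → -8
PUSH -1 → -8 -1
PUSH 76 → -8 -1 76
SUB     → -8 -77
OVER    → -8 -77 -8
EQ      → -8 0
PUSH 22 → -8 0 22
POP     → -8 0
MUL     → 0
PUSH -2 → 0 -2
PUSH 10 → 0 -2 10
ROT     → -2 10 0
DUP     → -2 10 0 0
MUL     → -2 10 0
SWAP    → -2 0 10
ROT     → 0 10 -2
OVER    → 0 10 -2 10
DIV     → 0 10 0
OVER    → 0 10 0 10
ROT     → 0 0 10 10
ROT     → 0 10 10 0
POP     → 0 10 10
SUB     → 0 0

[0, 0]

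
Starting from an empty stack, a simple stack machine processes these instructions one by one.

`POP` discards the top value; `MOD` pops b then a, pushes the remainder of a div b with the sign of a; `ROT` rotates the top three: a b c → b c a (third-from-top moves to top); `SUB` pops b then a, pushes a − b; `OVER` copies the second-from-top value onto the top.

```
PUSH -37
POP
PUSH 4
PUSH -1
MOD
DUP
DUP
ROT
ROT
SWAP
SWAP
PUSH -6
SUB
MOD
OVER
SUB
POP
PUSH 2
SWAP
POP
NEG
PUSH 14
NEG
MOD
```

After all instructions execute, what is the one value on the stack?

-2

PUSH -37 : -37
POP      : (empty)
PUSH 4   : 4
PUSH -1  : 4 -1
MOD      : 0
DUP      : 0 0
DUP      : 0 0 0
ROT      : 0 0 0
ROT      : 0 0 0
SWAP     : 0 0 0
SWAP     : 0 0 0
PUSH -6  : 0 0 0 -6
SUB      : 0 0 6
MOD      : 0 0
OVER     : 0 0 0
SUB      : 0 0
POP      : 0
PUSH 2   : 0 2
SWAP     : 2 0
POP      : 2
NEG      : -2
PUSH 14  : -2 14
NEG      : -2 -14
MOD      : -2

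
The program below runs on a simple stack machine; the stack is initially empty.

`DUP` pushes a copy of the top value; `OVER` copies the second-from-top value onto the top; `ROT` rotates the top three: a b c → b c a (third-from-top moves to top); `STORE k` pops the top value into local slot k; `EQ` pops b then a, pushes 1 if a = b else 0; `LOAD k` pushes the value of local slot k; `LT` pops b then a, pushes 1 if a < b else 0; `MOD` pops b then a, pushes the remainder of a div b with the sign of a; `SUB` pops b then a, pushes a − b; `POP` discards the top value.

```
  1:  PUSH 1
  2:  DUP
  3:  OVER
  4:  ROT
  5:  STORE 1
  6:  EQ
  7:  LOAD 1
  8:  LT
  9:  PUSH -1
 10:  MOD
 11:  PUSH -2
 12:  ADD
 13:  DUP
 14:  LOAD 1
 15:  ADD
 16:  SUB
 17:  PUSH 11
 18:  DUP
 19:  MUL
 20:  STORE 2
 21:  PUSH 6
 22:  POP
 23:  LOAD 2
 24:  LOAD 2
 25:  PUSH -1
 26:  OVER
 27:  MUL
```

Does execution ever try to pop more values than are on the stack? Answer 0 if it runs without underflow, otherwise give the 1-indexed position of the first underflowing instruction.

PUSH 1  -> [1]
DUP     -> [1, 1]
OVER    -> [1, 1, 1]
ROT     -> [1, 1, 1]
STORE 1 -> [1, 1]
EQ      -> [1]
LOAD 1  -> [1, 1]
LT      -> [0]
PUSH -1 -> [0, -1]
MOD     -> [0]
PUSH -2 -> [0, -2]
ADD     -> [-2]
DUP     -> [-2, -2]
LOAD 1  -> [-2, -2, 1]
ADD     -> [-2, -1]
SUB     -> [-1]
PUSH 11 -> [-1, 11]
DUP     -> [-1, 11, 11]
MUL     -> [-1, 121]
STORE 2 -> [-1]
PUSH 6  -> [-1, 6]
POP     -> [-1]
LOAD 2  -> [-1, 121]
LOAD 2  -> [-1, 121, 121]
PUSH -1 -> [-1, 121, 121, -1]
OVER    -> [-1, 121, 121, -1, 121]
MUL     -> [-1, 121, 121, -121]

0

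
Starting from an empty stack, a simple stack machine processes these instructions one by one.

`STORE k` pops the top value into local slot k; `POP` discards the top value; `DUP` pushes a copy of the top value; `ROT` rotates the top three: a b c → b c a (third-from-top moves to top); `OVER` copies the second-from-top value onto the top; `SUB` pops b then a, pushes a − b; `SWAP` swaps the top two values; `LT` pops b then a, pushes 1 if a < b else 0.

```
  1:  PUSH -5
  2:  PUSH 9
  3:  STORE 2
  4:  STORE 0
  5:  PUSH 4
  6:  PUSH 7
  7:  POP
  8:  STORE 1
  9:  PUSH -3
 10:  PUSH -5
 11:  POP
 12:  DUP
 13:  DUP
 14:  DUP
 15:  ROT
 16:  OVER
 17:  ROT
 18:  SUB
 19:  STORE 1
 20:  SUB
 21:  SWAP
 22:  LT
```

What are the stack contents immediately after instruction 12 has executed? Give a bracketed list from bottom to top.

PUSH -5 → [-5]
PUSH 9  → [-5, 9]
STORE 2 → [-5]
STORE 0 → []
PUSH 4  → [4]
PUSH 7  → [4, 7]
POP     → [4]
STORE 1 → []
PUSH -3 → [-3]
PUSH -5 → [-3, -5]
POP     → [-3]
DUP     → [-3, -3]

[-3, -3]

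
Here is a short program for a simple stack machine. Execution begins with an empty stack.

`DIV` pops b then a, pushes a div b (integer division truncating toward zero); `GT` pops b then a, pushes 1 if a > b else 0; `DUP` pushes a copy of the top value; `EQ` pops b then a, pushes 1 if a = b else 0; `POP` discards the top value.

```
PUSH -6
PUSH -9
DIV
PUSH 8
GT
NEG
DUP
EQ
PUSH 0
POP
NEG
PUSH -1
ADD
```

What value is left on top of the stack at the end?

PUSH -6  -6
PUSH -9  -6 -9
DIV      0
PUSH 8   0 8
GT       0
NEG      0
DUP      0 0
EQ       1
PUSH 0   1 0
POP      1
NEG      -1
PUSH -1  -1 -1
ADD      -2

-2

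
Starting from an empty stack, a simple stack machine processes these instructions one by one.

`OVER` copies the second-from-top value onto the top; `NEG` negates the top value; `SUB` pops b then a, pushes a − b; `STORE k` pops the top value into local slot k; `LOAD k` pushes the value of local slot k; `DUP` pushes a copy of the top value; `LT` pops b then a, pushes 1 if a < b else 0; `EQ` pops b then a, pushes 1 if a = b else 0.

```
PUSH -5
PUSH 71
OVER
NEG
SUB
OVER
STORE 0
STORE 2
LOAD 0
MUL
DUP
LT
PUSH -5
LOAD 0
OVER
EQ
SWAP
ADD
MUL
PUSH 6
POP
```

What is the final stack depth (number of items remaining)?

PUSH -5 → -5
PUSH 71 → -5 71
OVER    → -5 71 -5
NEG     → -5 71 5
SUB     → -5 66
OVER    → -5 66 -5
STORE 0 → -5 66
STORE 2 → -5
LOAD 0  → -5 -5
MUL     → 25
DUP     → 25 25
LT      → 0
PUSH -5 → 0 -5
LOAD 0  → 0 -5 -5
OVER    → 0 -5 -5 -5
EQ      → 0 -5 1
SWAP    → 0 1 -5
ADD     → 0 -4
MUL     → 0
PUSH 6  → 0 6
POP     → 0

1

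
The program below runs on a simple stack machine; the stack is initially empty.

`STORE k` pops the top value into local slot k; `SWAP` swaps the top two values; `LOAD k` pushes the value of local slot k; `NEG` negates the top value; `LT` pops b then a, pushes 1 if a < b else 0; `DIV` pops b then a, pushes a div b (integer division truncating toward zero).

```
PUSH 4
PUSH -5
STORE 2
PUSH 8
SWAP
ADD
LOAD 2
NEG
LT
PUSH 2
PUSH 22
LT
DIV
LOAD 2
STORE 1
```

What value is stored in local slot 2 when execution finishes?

-5

PUSH 4  : 4
PUSH -5 : 4 -5
STORE 2 : 4
PUSH 8  : 4 8
SWAP    : 8 4
ADD     : 12
LOAD 2  : 12 -5
NEG     : 12 5
LT      : 0
PUSH 2  : 0 2
PUSH 22 : 0 2 22
LT      : 0 1
DIV     : 0
LOAD 2  : 0 -5
STORE 1 : 0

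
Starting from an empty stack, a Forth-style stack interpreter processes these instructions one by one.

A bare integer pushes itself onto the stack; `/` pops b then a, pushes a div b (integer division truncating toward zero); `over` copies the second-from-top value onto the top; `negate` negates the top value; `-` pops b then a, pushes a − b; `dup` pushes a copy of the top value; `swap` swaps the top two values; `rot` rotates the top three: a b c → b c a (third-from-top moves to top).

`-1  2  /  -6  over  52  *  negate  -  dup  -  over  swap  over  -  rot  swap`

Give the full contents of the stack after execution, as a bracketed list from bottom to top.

-1     -> [-1]
2      -> [-1, 2]
/      -> [0]
-6     -> [0, -6]
over   -> [0, -6, 0]
52     -> [0, -6, 0, 52]
*      -> [0, -6, 0]
negate -> [0, -6, 0]
-      -> [0, -6]
dup    -> [0, -6, -6]
-      -> [0, 0]
over   -> [0, 0, 0]
swap   -> [0, 0, 0]
over   -> [0, 0, 0, 0]
-      -> [0, 0, 0]
rot    -> [0, 0, 0]
swap   -> [0, 0, 0]

[0, 0, 0]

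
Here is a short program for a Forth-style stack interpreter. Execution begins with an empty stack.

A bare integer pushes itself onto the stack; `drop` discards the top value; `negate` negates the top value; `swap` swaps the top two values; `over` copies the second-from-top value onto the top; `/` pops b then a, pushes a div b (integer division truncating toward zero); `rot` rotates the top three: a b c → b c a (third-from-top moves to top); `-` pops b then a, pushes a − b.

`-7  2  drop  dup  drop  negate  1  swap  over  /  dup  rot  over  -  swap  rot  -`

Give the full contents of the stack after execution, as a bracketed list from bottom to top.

-7     : -7
2      : -7 2
drop   : -7
dup    : -7 -7
drop   : -7
negate : 7
1      : 7 1
swap   : 1 7
over   : 1 7 1
/      : 1 7
dup    : 1 7 7
rot    : 7 7 1
over   : 7 7 1 7
-      : 7 7 -6
swap   : 7 -6 7
rot    : -6 7 7
-      : -6 0

[-6, 0]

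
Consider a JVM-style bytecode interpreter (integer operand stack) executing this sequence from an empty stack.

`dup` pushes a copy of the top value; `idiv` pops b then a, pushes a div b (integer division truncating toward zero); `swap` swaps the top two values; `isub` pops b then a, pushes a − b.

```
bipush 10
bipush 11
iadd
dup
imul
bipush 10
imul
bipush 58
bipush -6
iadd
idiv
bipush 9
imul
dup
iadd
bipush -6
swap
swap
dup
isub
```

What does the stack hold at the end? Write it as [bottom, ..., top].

[1512, 0]

bipush 10 → 10
bipush 11 → 10 11
iadd      → 21
dup       → 21 21
imul      → 441
bipush 10 → 441 10
imul      → 4410
bipush 58 → 4410 58
bipush -6 → 4410 58 -6
iadd      → 4410 52
idiv      → 84
bipush 9  → 84 9
imul      → 756
dup       → 756 756
iadd      → 1512
bipush -6 → 1512 -6
swap      → -6 1512
swap      → 1512 -6
dup       → 1512 -6 -6
isub      → 1512 0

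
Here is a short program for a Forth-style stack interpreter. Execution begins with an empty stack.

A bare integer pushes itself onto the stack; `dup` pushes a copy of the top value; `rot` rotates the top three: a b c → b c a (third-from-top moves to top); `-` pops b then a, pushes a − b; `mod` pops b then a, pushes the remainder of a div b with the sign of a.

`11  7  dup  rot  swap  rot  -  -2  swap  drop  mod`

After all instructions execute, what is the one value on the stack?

1

11   -> 11
7    -> 11 7
dup  -> 11 7 7
rot  -> 7 7 11
swap -> 7 11 7
rot  -> 11 7 7
-    -> 11 0
-2   -> 11 0 -2
swap -> 11 -2 0
drop -> 11 -2
mod  -> 1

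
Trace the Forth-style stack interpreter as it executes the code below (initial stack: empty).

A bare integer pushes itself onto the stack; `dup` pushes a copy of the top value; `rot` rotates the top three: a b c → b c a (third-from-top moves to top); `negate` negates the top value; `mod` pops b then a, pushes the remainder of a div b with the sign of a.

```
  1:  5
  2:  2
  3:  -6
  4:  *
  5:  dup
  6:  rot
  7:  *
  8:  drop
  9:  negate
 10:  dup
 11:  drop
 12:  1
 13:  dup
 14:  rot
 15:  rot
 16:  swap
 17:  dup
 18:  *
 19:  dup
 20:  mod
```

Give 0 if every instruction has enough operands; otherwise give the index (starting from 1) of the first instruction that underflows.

5      : 5
2      : 5 2
-6     : 5 2 -6
*      : 5 -12
dup    : 5 -12 -12
rot    : -12 -12 5
*      : -12 -60
drop   : -12
negate : 12
dup    : 12 12
drop   : 12
1      : 12 1
dup    : 12 1 1
rot    : 1 1 12
rot    : 1 12 1
swap   : 1 1 12
dup    : 1 1 12 12
*      : 1 1 144
dup    : 1 1 144 144
mod    : 1 1 0

0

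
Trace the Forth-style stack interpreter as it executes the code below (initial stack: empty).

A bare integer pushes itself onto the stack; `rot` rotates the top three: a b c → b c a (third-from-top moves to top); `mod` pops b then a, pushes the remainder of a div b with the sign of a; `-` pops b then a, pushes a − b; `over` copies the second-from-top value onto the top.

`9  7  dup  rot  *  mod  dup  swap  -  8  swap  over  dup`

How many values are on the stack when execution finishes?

9    → 9
7    → 9 7
dup  → 9 7 7
rot  → 7 7 9
*    → 7 63
mod  → 7
dup  → 7 7
swap → 7 7
-    → 0
8    → 0 8
swap → 8 0
over → 8 0 8
dup  → 8 0 8 8

4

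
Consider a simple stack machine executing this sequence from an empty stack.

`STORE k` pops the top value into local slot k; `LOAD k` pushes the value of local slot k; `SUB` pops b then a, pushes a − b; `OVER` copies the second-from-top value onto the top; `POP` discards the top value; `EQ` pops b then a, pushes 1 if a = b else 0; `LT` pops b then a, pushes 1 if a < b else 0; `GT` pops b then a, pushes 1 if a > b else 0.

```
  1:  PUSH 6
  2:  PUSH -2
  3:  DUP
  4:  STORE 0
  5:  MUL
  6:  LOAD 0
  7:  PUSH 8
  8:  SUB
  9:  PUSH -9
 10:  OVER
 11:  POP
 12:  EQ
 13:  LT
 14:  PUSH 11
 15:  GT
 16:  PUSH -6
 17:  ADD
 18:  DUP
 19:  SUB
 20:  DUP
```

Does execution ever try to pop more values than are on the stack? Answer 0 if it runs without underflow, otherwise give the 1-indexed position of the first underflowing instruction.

0

PUSH 6  : [6]
PUSH -2 : [6, -2]
DUP     : [6, -2, -2]
STORE 0 : [6, -2]
MUL     : [-12]
LOAD 0  : [-12, -2]
PUSH 8  : [-12, -2, 8]
SUB     : [-12, -10]
PUSH -9 : [-12, -10, -9]
OVER    : [-12, -10, -9, -10]
POP     : [-12, -10, -9]
EQ      : [-12, 0]
LT      : [1]
PUSH 11 : [1, 11]
GT      : [0]
PUSH -6 : [0, -6]
ADD     : [-6]
DUP     : [-6, -6]
SUB     : [0]
DUP     : [0, 0]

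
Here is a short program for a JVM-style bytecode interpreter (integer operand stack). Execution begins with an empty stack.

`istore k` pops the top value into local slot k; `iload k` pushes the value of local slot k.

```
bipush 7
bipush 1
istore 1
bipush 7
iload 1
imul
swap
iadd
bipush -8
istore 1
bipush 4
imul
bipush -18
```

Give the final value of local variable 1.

bipush 7    7
bipush 1    7 1
istore 1    7
bipush 7    7 7
iload 1     7 7 1
imul        7 7
swap        7 7
iadd        14
bipush -8   14 -8
istore 1    14
bipush 4    14 4
imul        56
bipush -18  56 -18

-8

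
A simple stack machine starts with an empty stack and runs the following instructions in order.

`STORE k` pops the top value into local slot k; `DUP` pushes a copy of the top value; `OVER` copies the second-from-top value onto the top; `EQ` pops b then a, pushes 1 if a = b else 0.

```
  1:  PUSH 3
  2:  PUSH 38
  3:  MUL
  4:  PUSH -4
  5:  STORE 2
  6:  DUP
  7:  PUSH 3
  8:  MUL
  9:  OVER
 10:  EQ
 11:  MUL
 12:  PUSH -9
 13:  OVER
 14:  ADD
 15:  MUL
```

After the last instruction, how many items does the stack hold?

PUSH 3  -> [3]
PUSH 38 -> [3, 38]
MUL     -> [114]
PUSH -4 -> [114, -4]
STORE 2 -> [114]
DUP     -> [114, 114]
PUSH 3  -> [114, 114, 3]
MUL     -> [114, 342]
OVER    -> [114, 342, 114]
EQ      -> [114, 0]
MUL     -> [0]
PUSH -9 -> [0, -9]
OVER    -> [0, -9, 0]
ADD     -> [0, -9]
MUL     -> [0]

1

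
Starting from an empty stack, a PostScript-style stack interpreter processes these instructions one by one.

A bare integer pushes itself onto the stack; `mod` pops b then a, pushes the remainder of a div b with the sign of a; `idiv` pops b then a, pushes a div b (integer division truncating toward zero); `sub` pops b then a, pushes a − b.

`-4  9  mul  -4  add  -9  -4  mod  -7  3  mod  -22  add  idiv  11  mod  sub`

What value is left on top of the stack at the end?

-40

-4   → -4
9    → -4 9
mul  → -36
-4   → -36 -4
add  → -40
-9   → -40 -9
-4   → -40 -9 -4
mod  → -40 -1
-7   → -40 -1 -7
3    → -40 -1 -7 3
mod  → -40 -1 -1
-22  → -40 -1 -1 -22
add  → -40 -1 -23
idiv → -40 0
11   → -40 0 11
mod  → -40 0
sub  → -40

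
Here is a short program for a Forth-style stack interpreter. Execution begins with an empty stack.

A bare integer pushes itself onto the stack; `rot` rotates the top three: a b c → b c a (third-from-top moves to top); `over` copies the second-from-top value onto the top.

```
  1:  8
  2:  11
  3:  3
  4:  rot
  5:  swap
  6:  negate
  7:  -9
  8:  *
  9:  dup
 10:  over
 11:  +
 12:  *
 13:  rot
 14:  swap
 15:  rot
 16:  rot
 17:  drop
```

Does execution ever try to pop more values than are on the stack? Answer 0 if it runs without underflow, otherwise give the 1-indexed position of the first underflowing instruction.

8      : [8]
11     : [8, 11]
3      : [8, 11, 3]
rot    : [11, 3, 8]
swap   : [11, 8, 3]
negate : [11, 8, -3]
-9     : [11, 8, -3, -9]
*      : [11, 8, 27]
dup    : [11, 8, 27, 27]
over   : [11, 8, 27, 27, 27]
+      : [11, 8, 27, 54]
*      : [11, 8, 1458]
rot    : [8, 1458, 11]
swap   : [8, 11, 1458]
rot    : [11, 1458, 8]
rot    : [1458, 8, 11]
drop   : [1458, 8]

0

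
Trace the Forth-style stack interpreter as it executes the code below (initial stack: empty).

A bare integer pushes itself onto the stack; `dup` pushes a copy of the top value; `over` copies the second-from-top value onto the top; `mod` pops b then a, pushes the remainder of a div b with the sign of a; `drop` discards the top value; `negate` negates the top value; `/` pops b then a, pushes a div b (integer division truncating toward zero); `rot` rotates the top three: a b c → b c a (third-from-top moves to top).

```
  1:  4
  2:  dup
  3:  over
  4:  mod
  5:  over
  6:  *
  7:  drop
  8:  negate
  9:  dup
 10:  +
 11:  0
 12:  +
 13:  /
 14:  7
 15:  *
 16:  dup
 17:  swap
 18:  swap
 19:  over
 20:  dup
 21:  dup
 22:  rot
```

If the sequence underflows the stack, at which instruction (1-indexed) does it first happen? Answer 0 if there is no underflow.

4      : 4
dup    : 4 4
over   : 4 4 4
mod    : 4 0
over   : 4 0 4
*      : 4 0
drop   : 4
negate : -4
dup    : -4 -4
+      : -8
0      : -8 0
+      : -8
/  — needs 2 operands, stack has 1 → underflow

13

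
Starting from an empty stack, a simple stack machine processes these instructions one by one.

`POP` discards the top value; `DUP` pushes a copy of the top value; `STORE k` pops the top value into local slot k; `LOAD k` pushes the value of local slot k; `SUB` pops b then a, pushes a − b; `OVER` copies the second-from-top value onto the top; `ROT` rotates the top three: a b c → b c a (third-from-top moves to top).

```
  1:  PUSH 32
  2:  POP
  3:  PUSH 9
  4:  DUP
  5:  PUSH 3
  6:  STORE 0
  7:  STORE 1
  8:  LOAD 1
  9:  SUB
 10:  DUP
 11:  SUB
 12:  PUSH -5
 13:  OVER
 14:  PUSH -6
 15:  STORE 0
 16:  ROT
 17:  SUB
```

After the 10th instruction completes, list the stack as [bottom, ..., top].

[0, 0]

PUSH 32  32
POP      (empty)
PUSH 9   9
DUP      9 9
PUSH 3   9 9 3
STORE 0  9 9
STORE 1  9
LOAD 1   9 9
SUB      0
DUP      0 0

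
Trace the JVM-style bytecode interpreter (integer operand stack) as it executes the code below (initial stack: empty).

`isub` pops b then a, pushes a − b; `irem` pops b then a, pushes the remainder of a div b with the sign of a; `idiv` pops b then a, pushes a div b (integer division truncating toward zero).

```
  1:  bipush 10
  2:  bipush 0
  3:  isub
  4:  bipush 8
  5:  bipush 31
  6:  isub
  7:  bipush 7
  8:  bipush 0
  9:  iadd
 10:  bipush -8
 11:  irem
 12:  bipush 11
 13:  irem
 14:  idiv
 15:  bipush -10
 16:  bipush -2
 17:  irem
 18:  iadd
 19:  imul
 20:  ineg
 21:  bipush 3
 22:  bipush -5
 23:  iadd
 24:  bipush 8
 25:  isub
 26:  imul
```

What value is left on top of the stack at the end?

-300

bipush 10   10
bipush 0    10 0
isub        10
bipush 8    10 8
bipush 31   10 8 31
isub        10 -23
bipush 7    10 -23 7
bipush 0    10 -23 7 0
iadd        10 -23 7
bipush -8   10 -23 7 -8
irem        10 -23 7
bipush 11   10 -23 7 11
irem        10 -23 7
idiv        10 -3
bipush -10  10 -3 -10
bipush -2   10 -3 -10 -2
irem        10 -3 0
iadd        10 -3
imul        -30
ineg        30
bipush 3    30 3
bipush -5   30 3 -5
iadd        30 -2
bipush 8    30 -2 8
isub        30 -10
imul        -300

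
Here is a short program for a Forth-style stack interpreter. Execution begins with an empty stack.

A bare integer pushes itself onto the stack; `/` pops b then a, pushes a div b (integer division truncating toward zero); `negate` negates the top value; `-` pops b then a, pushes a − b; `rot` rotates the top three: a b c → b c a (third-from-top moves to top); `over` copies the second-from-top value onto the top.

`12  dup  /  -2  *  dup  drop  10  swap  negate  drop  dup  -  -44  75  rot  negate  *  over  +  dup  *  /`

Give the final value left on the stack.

12     → [12]
dup    → [12, 12]
/      → [1]
-2     → [1, -2]
*      → [-2]
dup    → [-2, -2]
drop   → [-2]
10     → [-2, 10]
swap   → [10, -2]
negate → [10, 2]
drop   → [10]
dup    → [10, 10]
-      → [0]
-44    → [0, -44]
75     → [0, -44, 75]
rot    → [-44, 75, 0]
negate → [-44, 75, 0]
*      → [-44, 0]
over   → [-44, 0, -44]
+      → [-44, -44]
dup    → [-44, -44, -44]
*      → [-44, 1936]
/      → [0]

0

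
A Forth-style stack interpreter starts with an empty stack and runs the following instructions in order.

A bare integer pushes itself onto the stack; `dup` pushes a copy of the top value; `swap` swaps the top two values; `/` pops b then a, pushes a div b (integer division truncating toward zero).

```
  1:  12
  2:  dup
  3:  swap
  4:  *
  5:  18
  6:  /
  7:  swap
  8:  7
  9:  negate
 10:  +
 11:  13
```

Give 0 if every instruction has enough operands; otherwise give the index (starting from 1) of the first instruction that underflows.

7

12   → [12]
dup  → [12, 12]
swap → [12, 12]
*    → [144]
18   → [144, 18]
/    → [8]
swap  — needs 2 operands, stack has 1 → underflow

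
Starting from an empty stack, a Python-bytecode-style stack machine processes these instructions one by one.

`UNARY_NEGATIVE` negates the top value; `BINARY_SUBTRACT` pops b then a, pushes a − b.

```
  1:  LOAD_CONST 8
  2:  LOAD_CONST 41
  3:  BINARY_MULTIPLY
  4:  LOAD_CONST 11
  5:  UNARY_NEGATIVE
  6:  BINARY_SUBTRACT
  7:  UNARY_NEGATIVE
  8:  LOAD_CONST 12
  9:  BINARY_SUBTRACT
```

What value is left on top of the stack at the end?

LOAD_CONST 8     [8]
LOAD_CONST 41    [8, 41]
BINARY_MULTIPLY  [328]
LOAD_CONST 11    [328, 11]
UNARY_NEGATIVE   [328, -11]
BINARY_SUBTRACT  [339]
UNARY_NEGATIVE   [-339]
LOAD_CONST 12    [-339, 12]
BINARY_SUBTRACT  [-351]

-351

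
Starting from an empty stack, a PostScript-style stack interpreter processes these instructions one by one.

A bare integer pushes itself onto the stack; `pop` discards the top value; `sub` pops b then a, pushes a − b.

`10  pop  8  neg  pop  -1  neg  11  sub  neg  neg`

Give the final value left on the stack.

-10

10  → 10
pop → (empty)
8   → 8
neg → -8
pop → (empty)
-1  → -1
neg → 1
11  → 1 11
sub → -10
neg → 10
neg → -10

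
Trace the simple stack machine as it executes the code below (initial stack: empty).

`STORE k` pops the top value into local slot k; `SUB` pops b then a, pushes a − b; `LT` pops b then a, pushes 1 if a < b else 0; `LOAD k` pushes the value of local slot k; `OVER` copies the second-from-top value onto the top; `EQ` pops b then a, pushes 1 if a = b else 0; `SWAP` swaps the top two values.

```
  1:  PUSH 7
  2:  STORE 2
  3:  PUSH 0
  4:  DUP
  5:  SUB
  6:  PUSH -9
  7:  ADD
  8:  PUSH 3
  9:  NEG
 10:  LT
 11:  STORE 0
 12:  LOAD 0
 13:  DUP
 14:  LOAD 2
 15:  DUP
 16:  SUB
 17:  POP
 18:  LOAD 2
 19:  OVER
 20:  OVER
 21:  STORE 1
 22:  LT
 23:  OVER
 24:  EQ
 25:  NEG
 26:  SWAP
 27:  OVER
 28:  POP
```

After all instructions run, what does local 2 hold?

PUSH 7   7
STORE 2  (empty)
PUSH 0   0
DUP      0 0
SUB      0
PUSH -9  0 -9
ADD      -9
PUSH 3   -9 3
NEG      -9 -3
LT       1
STORE 0  (empty)
LOAD 0   1
DUP      1 1
LOAD 2   1 1 7
DUP      1 1 7 7
SUB      1 1 0
POP      1 1
LOAD 2   1 1 7
OVER     1 1 7 1
OVER     1 1 7 1 7
STORE 1  1 1 7 1
LT       1 1 0
OVER     1 1 0 1
EQ       1 1 0
NEG      1 1 0
SWAP     1 0 1
OVER     1 0 1 0
POP      1 0 1

7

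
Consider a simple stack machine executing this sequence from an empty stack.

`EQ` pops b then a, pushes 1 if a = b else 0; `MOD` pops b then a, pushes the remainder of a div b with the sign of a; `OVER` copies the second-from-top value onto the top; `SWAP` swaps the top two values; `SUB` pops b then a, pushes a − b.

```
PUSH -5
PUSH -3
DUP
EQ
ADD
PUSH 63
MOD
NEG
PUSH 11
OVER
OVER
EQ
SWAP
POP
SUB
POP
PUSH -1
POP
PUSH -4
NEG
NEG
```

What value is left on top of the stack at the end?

PUSH -5 → -5
PUSH -3 → -5 -3
DUP     → -5 -3 -3
EQ      → -5 1
ADD     → -4
PUSH 63 → -4 63
MOD     → -4
NEG     → 4
PUSH 11 → 4 11
OVER    → 4 11 4
OVER    → 4 11 4 11
EQ      → 4 11 0
SWAP    → 4 0 11
POP     → 4 0
SUB     → 4
POP     → (empty)
PUSH -1 → -1
POP     → (empty)
PUSH -4 → -4
NEG     → 4
NEG     → -4

-4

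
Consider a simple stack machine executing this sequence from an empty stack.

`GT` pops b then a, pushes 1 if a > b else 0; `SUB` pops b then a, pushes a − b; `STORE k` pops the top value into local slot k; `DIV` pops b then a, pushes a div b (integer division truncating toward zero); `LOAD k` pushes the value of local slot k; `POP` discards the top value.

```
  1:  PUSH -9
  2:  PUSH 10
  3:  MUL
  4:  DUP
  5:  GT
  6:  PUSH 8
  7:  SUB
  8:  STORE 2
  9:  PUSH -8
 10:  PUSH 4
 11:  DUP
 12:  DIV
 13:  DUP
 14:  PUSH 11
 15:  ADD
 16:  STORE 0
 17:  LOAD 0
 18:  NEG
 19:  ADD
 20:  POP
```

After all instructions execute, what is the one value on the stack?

-8

PUSH -9 → [-9]
PUSH 10 → [-9, 10]
MUL     → [-90]
DUP     → [-90, -90]
GT      → [0]
PUSH 8  → [0, 8]
SUB     → [-8]
STORE 2 → []
PUSH -8 → [-8]
PUSH 4  → [-8, 4]
DUP     → [-8, 4, 4]
DIV     → [-8, 1]
DUP     → [-8, 1, 1]
PUSH 11 → [-8, 1, 1, 11]
ADD     → [-8, 1, 12]
STORE 0 → [-8, 1]
LOAD 0  → [-8, 1, 12]
NEG     → [-8, 1, -12]
ADD     → [-8, -11]
POP     → [-8]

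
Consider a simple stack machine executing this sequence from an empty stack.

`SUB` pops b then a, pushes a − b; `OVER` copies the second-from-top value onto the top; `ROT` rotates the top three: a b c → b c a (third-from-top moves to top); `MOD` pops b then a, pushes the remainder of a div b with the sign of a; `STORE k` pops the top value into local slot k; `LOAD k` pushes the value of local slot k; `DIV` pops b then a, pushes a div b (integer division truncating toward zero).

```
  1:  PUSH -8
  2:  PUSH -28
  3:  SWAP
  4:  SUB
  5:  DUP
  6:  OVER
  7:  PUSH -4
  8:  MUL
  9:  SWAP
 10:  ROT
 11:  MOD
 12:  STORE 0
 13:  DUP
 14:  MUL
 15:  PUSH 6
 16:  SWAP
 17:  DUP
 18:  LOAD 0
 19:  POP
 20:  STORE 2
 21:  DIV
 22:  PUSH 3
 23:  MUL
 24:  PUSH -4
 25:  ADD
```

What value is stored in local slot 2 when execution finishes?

6400

PUSH -8  → -8
PUSH -28 → -8 -28
SWAP     → -28 -8
SUB      → -20
DUP      → -20 -20
OVER     → -20 -20 -20
PUSH -4  → -20 -20 -20 -4
MUL      → -20 -20 80
SWAP     → -20 80 -20
ROT      → 80 -20 -20
MOD      → 80 0
STORE 0  → 80
DUP      → 80 80
MUL      → 6400
PUSH 6   → 6400 6
SWAP     → 6 6400
DUP      → 6 6400 6400
LOAD 0   → 6 6400 6400 0
POP      → 6 6400 6400
STORE 2  → 6 6400
DIV      → 0
PUSH 3   → 0 3
MUL      → 0
PUSH -4  → 0 -4
ADD      → -4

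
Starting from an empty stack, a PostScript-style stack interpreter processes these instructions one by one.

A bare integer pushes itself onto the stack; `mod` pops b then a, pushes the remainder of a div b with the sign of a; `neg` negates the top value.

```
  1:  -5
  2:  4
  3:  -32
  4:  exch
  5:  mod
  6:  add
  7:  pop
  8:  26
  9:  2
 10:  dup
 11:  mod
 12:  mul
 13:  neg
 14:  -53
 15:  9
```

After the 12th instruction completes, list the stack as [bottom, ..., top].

[0]

-5   : [-5]
4    : [-5, 4]
-32  : [-5, 4, -32]
exch : [-5, -32, 4]
mod  : [-5, 0]
add  : [-5]
pop  : []
26   : [26]
2    : [26, 2]
dup  : [26, 2, 2]
mod  : [26, 0]
mul  : [0]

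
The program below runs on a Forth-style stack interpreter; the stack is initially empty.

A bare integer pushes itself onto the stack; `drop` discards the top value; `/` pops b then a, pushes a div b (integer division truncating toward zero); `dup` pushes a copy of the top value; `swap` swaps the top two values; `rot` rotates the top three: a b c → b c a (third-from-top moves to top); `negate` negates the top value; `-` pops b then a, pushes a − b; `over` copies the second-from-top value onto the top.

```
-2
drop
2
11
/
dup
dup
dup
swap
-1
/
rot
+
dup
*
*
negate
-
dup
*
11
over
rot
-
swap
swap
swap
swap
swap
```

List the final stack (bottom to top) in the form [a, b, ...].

[0, 11]

-2     -> [-2]
drop   -> []
2      -> [2]
11     -> [2, 11]
/      -> [0]
dup    -> [0, 0]
dup    -> [0, 0, 0]
dup    -> [0, 0, 0, 0]
swap   -> [0, 0, 0, 0]
-1     -> [0, 0, 0, 0, -1]
/      -> [0, 0, 0, 0]
rot    -> [0, 0, 0, 0]
+      -> [0, 0, 0]
dup    -> [0, 0, 0, 0]
*      -> [0, 0, 0]
*      -> [0, 0]
negate -> [0, 0]
-      -> [0]
dup    -> [0, 0]
*      -> [0]
11     -> [0, 11]
over   -> [0, 11, 0]
rot    -> [11, 0, 0]
-      -> [11, 0]
swap   -> [0, 11]
swap   -> [11, 0]
swap   -> [0, 11]
swap   -> [11, 0]
swap   -> [0, 11]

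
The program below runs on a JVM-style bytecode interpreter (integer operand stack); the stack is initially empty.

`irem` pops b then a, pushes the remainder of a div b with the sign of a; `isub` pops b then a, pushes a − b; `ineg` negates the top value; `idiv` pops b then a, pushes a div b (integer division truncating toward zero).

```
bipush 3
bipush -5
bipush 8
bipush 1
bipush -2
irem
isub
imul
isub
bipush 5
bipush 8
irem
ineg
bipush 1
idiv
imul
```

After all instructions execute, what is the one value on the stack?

bipush 3  -> [3]
bipush -5 -> [3, -5]
bipush 8  -> [3, -5, 8]
bipush 1  -> [3, -5, 8, 1]
bipush -2 -> [3, -5, 8, 1, -2]
irem      -> [3, -5, 8, 1]
isub      -> [3, -5, 7]
imul      -> [3, -35]
isub      -> [38]
bipush 5  -> [38, 5]
bipush 8  -> [38, 5, 8]
irem      -> [38, 5]
ineg      -> [38, -5]
bipush 1  -> [38, -5, 1]
idiv      -> [38, -5]
imul      -> [-190]

-190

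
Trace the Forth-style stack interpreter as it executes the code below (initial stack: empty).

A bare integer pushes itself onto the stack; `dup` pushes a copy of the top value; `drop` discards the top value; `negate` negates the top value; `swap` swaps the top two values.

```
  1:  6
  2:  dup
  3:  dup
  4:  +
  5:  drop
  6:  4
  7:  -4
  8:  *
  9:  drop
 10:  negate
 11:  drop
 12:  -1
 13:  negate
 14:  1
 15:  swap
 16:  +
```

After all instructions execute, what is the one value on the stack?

2

6      : [6]
dup    : [6, 6]
dup    : [6, 6, 6]
+      : [6, 12]
drop   : [6]
4      : [6, 4]
-4     : [6, 4, -4]
*      : [6, -16]
drop   : [6]
negate : [-6]
drop   : []
-1     : [-1]
negate : [1]
1      : [1, 1]
swap   : [1, 1]
+      : [2]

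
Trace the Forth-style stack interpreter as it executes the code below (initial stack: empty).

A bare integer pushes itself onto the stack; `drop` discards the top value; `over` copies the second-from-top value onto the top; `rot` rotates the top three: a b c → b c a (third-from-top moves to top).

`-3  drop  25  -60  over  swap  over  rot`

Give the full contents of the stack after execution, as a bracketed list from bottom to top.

[25, -60, 25, 25]

-3   : [-3]
drop : []
25   : [25]
-60  : [25, -60]
over : [25, -60, 25]
swap : [25, 25, -60]
over : [25, 25, -60, 25]
rot  : [25, -60, 25, 25]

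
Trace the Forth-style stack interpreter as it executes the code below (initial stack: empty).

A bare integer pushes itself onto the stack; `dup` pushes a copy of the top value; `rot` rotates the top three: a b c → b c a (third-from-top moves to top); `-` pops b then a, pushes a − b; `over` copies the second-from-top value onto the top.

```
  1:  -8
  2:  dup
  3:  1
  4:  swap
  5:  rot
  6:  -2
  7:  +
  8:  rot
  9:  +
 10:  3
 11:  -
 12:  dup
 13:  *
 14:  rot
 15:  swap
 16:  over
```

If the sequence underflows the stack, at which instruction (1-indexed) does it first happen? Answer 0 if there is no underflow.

14

-8   -> -8
dup  -> -8 -8
1    -> -8 -8 1
swap -> -8 1 -8
rot  -> 1 -8 -8
-2   -> 1 -8 -8 -2
+    -> 1 -8 -10
rot  -> -8 -10 1
+    -> -8 -9
3    -> -8 -9 3
-    -> -8 -12
dup  -> -8 -12 -12
*    -> -8 144
rot  — needs 3 operands, stack has 2 → underflow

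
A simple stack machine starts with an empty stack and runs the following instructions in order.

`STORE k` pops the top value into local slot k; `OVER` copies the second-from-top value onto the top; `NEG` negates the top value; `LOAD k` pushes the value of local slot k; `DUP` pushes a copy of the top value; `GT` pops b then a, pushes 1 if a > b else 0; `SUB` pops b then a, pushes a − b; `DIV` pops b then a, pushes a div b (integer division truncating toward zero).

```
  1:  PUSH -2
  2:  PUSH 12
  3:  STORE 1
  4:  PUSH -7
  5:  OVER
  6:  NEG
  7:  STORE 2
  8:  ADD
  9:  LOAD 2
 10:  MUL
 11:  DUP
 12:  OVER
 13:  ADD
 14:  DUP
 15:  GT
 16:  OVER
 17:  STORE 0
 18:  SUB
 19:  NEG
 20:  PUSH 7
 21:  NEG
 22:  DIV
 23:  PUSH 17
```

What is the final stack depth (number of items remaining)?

PUSH -2 → -2
PUSH 12 → -2 12
STORE 1 → -2
PUSH -7 → -2 -7
OVER    → -2 -7 -2
NEG     → -2 -7 2
STORE 2 → -2 -7
ADD     → -9
LOAD 2  → -9 2
MUL     → -18
DUP     → -18 -18
OVER    → -18 -18 -18
ADD     → -18 -36
DUP     → -18 -36 -36
GT      → -18 0
OVER    → -18 0 -18
STORE 0 → -18 0
SUB     → -18
NEG     → 18
PUSH 7  → 18 7
NEG     → 18 -7
DIV     → -2
PUSH 17 → -2 17

2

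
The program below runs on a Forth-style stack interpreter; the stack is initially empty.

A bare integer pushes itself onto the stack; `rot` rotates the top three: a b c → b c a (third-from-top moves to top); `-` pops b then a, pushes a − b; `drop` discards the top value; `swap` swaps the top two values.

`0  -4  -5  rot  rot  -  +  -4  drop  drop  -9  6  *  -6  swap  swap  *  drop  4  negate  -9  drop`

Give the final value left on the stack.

0      : 0
-4     : 0 -4
-5     : 0 -4 -5
rot    : -4 -5 0
rot    : -5 0 -4
-      : -5 4
+      : -1
-4     : -1 -4
drop   : -1
drop   : (empty)
-9     : -9
6      : -9 6
*      : -54
-6     : -54 -6
swap   : -6 -54
swap   : -54 -6
*      : 324
drop   : (empty)
4      : 4
negate : -4
-9     : -4 -9
drop   : -4

-4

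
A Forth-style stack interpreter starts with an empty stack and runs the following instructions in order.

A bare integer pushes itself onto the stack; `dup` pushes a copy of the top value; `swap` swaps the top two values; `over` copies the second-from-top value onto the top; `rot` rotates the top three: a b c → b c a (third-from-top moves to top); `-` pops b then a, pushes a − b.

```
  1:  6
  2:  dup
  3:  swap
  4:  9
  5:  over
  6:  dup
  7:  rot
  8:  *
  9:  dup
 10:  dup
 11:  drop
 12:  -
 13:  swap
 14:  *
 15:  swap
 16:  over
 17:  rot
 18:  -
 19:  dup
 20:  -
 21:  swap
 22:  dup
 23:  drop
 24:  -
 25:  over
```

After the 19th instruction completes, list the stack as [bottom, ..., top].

[6, 6, 0, 0]

6    -> 6
dup  -> 6 6
swap -> 6 6
9    -> 6 6 9
over -> 6 6 9 6
dup  -> 6 6 9 6 6
rot  -> 6 6 6 6 9
*    -> 6 6 6 54
dup  -> 6 6 6 54 54
dup  -> 6 6 6 54 54 54
drop -> 6 6 6 54 54
-    -> 6 6 6 0
swap -> 6 6 0 6
*    -> 6 6 0
swap -> 6 0 6
over -> 6 0 6 0
rot  -> 6 6 0 0
-    -> 6 6 0
dup  -> 6 6 0 0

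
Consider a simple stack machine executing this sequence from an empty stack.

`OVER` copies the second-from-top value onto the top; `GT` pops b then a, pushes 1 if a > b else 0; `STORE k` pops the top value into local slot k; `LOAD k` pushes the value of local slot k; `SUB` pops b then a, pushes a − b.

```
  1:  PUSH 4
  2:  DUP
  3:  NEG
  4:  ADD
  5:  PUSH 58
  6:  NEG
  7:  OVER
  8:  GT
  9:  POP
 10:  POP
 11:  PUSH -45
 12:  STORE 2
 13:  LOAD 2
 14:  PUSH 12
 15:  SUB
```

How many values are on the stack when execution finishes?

1

PUSH 4   : [4]
DUP      : [4, 4]
NEG      : [4, -4]
ADD      : [0]
PUSH 58  : [0, 58]
NEG      : [0, -58]
OVER     : [0, -58, 0]
GT       : [0, 0]
POP      : [0]
POP      : []
PUSH -45 : [-45]
STORE 2  : []
LOAD 2   : [-45]
PUSH 12  : [-45, 12]
SUB      : [-57]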